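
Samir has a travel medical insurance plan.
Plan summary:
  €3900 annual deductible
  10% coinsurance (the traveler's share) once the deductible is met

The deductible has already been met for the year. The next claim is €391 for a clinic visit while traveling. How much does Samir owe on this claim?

€39.10

The deductible is already satisfied, so the full bill goes to coinsurance.
10% of €391 = €39.10 falls to the traveler.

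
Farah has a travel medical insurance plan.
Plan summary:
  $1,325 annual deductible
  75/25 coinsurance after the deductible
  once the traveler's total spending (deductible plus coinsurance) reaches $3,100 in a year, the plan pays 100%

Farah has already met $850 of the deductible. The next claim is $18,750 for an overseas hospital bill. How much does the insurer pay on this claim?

$16,500

Remaining deductible: $1,325 − $850 = $475.
The remaining $18,275 (= $18,750 − $475) moves to coinsurance.
Coinsurance: $18,275 × 25% = $4,568.75.
Traveler responsibility before any cap: $475 + $4,568.75 = $5,043.75.
That would bring total out-of-pocket to $5,893.75, past the $3,100 cap. The traveler is capped at $3,100 − $850 = $2,250 on this claim.
The insurer covers the remainder: $18,750 − $2,250 = $16,500.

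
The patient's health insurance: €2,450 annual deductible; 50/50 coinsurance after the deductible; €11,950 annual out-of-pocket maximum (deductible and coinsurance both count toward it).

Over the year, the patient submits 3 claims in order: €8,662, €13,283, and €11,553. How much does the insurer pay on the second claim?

€6,889

#1 (€8,662): €2,450 to deductible, leaving €6,212; 50% of €6,212 = €3,106. Cost to patient: €5,556. OOP to date €5,556. Plan pays €8,662 − €5,556 = €3,106.
#2 (€13,283): 50% coinsurance on €13,283 = €6,641.50. OOP would hit €12,197.50 > €11,950, so the cap limits the patient to €11,950 − €5,556 = €6,394. Plan pays €13,283 − €6,394 = €6,889.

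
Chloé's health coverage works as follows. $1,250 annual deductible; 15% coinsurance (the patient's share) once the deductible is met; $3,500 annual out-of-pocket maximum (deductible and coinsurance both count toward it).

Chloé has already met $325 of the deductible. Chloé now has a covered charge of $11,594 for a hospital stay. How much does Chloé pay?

$2,525.35

Remaining deductible: $1,250 − $325 = $925.
The remaining $10,669 (= $11,594 − $925) moves to coinsurance.
Patient's 15% share of $10,669 is $1,600.35.
Patient responsibility before any cap: $925 + $1,600.35 = $2,525.35.
Cumulative spending $325 + $2,525.35 = $2,850.35 stays under the $3,500 maximum.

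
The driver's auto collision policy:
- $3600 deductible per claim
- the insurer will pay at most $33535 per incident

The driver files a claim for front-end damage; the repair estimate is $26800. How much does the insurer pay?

$23200

After the deductible, $26800 − $3600 = $23200 remains.
$23200 ≤ $33535, so the limit doesn't bind; insurer pays $23200.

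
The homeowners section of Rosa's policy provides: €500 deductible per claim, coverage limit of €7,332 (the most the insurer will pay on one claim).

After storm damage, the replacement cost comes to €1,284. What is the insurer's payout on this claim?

Less the €500 deductible: €1,284 − €500 = €784.
€784 is within the €7,332 limit, so the insurer pays €784.

€784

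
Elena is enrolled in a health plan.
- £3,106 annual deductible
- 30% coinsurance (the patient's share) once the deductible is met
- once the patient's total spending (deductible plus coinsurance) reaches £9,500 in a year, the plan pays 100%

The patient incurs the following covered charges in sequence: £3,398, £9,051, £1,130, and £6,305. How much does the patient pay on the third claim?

£339

Claim 1 (£3,398): £3,106 finishes the deductible; £292 goes to coinsurance; 30% of £292 = £87.60. Patient owes £3,193.60 (running OOP £3,193.60).
Claim 2 (£9,051): 30% coinsurance on £9,051 = £2,715.30. Patient pays £2,715.30; OOP now £5,908.90.
Claim 3 (£1,130): deductible met; 30% of £1,130 = £339. Cost to patient: £339. OOP to date £6,247.90.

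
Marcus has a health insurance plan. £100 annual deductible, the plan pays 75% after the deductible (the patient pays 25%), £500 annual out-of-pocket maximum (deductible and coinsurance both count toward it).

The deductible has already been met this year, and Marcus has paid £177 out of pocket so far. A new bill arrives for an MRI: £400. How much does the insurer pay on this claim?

£300

With the deductible met, the entire £400 is subject to coinsurance.
25% of £400 = £100 falls to the patient.
Total out-of-pocket so far would be £177 + £100 = £277, below the £500 cap — no reduction.
The insurer covers the remainder: £400 − £100 = £300.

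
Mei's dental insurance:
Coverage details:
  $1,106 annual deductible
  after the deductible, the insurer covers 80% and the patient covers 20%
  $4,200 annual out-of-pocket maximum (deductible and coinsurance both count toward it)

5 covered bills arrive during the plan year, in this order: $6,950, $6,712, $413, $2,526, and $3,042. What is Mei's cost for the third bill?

$82.60

Claim 1 — $6,950: $1,106 finishes the deductible; $5,844 goes to coinsurance; 20% of $5,844 = $1,168.80. Patient owes $2,274.80 (running OOP $2,274.80).
Claim 2 — $6,712: deductible already satisfied, so patient's share is 20% × $6,712 = $1,342.40. Cost to patient: $1,342.40. OOP to date $3,617.20.
Claim 3 — $413: deductible already satisfied, so patient's share is 20% × $413 = $82.60. Cost to patient: $82.60. OOP to date $3,699.80.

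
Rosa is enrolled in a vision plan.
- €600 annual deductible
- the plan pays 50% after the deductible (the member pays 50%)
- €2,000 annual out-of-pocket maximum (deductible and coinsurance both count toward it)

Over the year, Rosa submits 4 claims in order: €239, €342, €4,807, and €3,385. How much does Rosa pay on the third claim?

€1,419

#1 (€239): all of it applies to the deductible. Member pays €239; OOP now €239.
#2 (€342): entire amount goes to the deductible. Cost to member: €342. OOP to date €581.
#3 (€4,807): deductible takes €19, €4,788 remains; member's 50% is €2,394. Deductible plus coinsurance: €19 + €2,394 = €2,413. Adding that to €581 gives €2,994, past the €2,000 cap; member pays only €2,000 − €581 = €1,419.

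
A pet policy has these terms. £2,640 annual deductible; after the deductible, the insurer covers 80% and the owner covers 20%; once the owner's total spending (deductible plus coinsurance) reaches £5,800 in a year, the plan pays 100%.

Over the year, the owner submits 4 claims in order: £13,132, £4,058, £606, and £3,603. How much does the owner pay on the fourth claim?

£128.80

Claim 1 — £13,132: £2,640 finishes the deductible; £10,492 goes to coinsurance; 20% of £10,492 = £2,098.40. Owner pays £4,738.40; OOP now £4,738.40.
Claim 2 — £4,058: 20% coinsurance on £4,058 = £811.60. Owner owes £811.60 (running OOP £5,550).
Claim 3 — £606: 20% coinsurance on £606 = £121.20. Owner owes £121.20 (running OOP £5,671.20).
Claim 4 — £3,603: 20% coinsurance on £3,603 = £720.60. OOP would hit £6,391.80 > £5,800, so the cap limits the owner to £5,800 − £5,671.20 = £128.80.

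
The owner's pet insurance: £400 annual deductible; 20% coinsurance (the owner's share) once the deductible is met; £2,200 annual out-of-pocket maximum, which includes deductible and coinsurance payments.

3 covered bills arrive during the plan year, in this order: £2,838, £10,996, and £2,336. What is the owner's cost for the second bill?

£1,312.40

Claim 1 — £2,838: £400 finishes the deductible; £2,438 goes to coinsurance; 20% of £2,438 = £487.60. Cost to owner: £887.60. OOP to date £887.60.
Claim 2 — £10,996: deductible met; 20% of £10,996 = £2,199.20. OOP would hit £3,086.80 > £2,200, so the cap limits the owner to £2,200 − £887.60 = £1,312.40.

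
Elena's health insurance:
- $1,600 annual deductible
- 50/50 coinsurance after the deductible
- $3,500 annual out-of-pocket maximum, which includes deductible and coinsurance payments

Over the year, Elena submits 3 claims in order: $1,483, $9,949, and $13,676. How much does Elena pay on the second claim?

Bill 1, $1,483: all of it applies to the deductible. Patient owes $1,483 (running OOP $1,483).
Bill 2, $9,949: $117 finishes the deductible; $9,832 goes to coinsurance; patient's 50% is $4,916. Claim cost before the cap: $117 + $4,916 = $5,033. That would push OOP to $6,516, over the $3,500 cap, so patient pays $3,500 − $1,483 = $2,017.

$2,017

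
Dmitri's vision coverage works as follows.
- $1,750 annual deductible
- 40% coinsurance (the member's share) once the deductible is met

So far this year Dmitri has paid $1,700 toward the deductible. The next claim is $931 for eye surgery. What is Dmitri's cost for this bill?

$402.40

Remaining deductible: $1,750 − $1,700 = $50.
The remaining $881 (= $931 − $50) moves to coinsurance.
Coinsurance: $881 × 40% = $352.40.
Member responsibility: $50 + $352.40 = $402.40.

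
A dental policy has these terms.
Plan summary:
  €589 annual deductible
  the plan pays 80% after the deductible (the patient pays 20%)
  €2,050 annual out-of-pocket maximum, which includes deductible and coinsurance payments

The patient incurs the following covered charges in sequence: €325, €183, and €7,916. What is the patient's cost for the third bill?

Claim 1 — €325: entire amount goes to the deductible. Patient pays €325; OOP now €325.
Claim 2 — €183: all of it applies to the deductible. Patient pays €183; OOP now €508.
Claim 3 — €7,916: deductible takes €81, €7,835 remains; coinsurance €7,835 × 20% = €1,567. Claim cost before the cap: €81 + €1,567 = €1,648. Adding that to €508 gives €2,156, past the €2,050 cap; patient pays only €2,050 − €508 = €1,542.

€1,542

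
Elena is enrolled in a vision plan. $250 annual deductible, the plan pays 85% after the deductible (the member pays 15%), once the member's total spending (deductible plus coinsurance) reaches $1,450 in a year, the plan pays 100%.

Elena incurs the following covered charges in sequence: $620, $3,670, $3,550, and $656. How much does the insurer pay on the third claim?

$3,017.50

Claim 1 ($620): $250 to deductible, leaving $370; member's 15% is $55.50. Member owes $305.50 (running OOP $305.50). Plan pays $620 − $305.50 = $314.50.
Claim 2 ($3,670): deductible met; 15% of $3,670 = $550.50. Member pays $550.50; OOP now $856. Plan pays $3,670 − $550.50 = $3,119.50.
Claim 3 ($3,550): 15% coinsurance on $3,550 = $532.50. Member owes $532.50 (running OOP $1,388.50). Insurer: $3,550 − $532.50 = $3,017.50.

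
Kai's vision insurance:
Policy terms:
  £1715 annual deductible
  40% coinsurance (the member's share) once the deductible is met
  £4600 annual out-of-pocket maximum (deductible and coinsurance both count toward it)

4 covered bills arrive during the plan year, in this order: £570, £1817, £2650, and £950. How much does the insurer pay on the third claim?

£1590

#1 (£570): all of it applies to the deductible. Member owes £570 (running OOP £570). Plan pays £570 − £570 = £0.
#2 (£1817): £1145 finishes the deductible; £672 goes to coinsurance; member's 40% is £268.80. Cost to member: £1413.80. OOP to date £1983.80. Plan pays £1817 − £1413.80 = £403.20.
#3 (£2650): deductible already satisfied, so member's share is 40% × £2650 = £1060. Cost to member: £1060. OOP to date £3043.80. Plan pays £2650 − £1060 = £1590.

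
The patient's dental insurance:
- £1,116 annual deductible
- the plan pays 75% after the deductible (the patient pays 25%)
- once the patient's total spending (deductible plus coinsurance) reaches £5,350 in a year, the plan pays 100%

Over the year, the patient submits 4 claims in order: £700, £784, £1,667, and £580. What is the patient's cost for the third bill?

£416.75

Claim 1 (£700): entire amount goes to the deductible. Patient pays £700; OOP now £700.
Claim 2 (£784): £416 finishes the deductible; £368 goes to coinsurance; coinsurance £368 × 25% = £92. Patient pays £508; OOP now £1,208.
Claim 3 (£1,667): 25% coinsurance on £1,667 = £416.75. Cost to patient: £416.75. OOP to date £1,624.75.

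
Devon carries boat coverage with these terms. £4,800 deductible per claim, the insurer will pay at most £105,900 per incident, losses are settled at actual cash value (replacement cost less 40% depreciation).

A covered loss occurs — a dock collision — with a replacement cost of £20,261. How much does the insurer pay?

At 40% depreciation, ACV = £20,261 − £8,104.40 = £12,156.60.
After the deductible, £12,156.60 − £4,800 = £7,356.60 remains.
£7,356.60 ≤ £105,900, so the limit doesn't bind; insurer pays £7,356.60.

£7,356.60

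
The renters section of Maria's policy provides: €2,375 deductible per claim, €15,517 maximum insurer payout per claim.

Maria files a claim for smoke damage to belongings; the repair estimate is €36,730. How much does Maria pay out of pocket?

€21,213

After the deductible, €36,730 − €2,375 = €34,355 remains.
Since €34,355 > €15,517, the payout is capped at €15,517.
The tenant bears the rest of the original loss: €36,730 − €15,517 = €21,213.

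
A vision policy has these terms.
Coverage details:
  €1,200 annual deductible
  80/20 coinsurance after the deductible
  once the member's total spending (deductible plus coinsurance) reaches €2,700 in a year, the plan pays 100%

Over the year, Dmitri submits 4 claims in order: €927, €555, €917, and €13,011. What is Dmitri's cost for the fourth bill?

Bill 1, €927: entire amount goes to the deductible. Member pays €927; OOP now €927.
Bill 2, €555: €273 to deductible, leaving €282; member's 20% is €56.40. Cost to member: €329.40. OOP to date €1,256.40.
Bill 3, €917: 20% coinsurance on €917 = €183.40. Cost to member: €183.40. OOP to date €1,439.80.
Bill 4, €13,011: deductible already satisfied, so member's share is 20% × €13,011 = €2,602.20. OOP would hit €4,042 > €2,700, so the cap limits the member to €2,700 − €1,439.80 = €1,260.20.

€1,260.20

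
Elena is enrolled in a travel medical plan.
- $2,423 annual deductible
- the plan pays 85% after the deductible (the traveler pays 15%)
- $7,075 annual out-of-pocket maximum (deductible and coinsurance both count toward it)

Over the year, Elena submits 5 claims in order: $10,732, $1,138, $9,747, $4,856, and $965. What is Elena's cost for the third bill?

$1,462.05

Claim 1 — $10,732: $2,423 to deductible, leaving $8,309; traveler's 15% is $1,246.35. Cost to traveler: $3,669.35. OOP to date $3,669.35.
Claim 2 — $1,138: 15% coinsurance on $1,138 = $170.70. Cost to traveler: $170.70. OOP to date $3,840.05.
Claim 3 — $9,747: deductible met; 15% of $9,747 = $1,462.05. Traveler owes $1,462.05 (running OOP $5,302.10).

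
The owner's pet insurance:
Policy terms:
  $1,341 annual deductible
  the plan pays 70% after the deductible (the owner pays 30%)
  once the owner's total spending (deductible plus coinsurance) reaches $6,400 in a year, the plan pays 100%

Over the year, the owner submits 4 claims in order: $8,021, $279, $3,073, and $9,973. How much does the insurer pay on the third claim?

$2,151.10

Bill 1, $8,021: deductible takes $1,341, $6,680 remains; owner's 30% is $2,004. Owner owes $3,345 (running OOP $3,345). Plan pays $8,021 − $3,345 = $4,676.
Bill 2, $279: 30% coinsurance on $279 = $83.70. Owner owes $83.70 (running OOP $3,428.70). Insurer: $279 − $83.70 = $195.30.
Bill 3, $3,073: 30% coinsurance on $3,073 = $921.90. Owner owes $921.90 (running OOP $4,350.60). Insurer: $3,073 − $921.90 = $2,151.10.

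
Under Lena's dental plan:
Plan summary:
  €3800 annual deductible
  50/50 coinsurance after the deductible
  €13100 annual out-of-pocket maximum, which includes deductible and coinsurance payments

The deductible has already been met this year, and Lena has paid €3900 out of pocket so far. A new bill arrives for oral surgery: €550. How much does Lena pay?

€275

The deductible is already satisfied, so the full bill goes to coinsurance.
Coinsurance: €550 × 50% = €275.
Total out-of-pocket so far would be €3900 + €275 = €4175, below the €13100 cap — no reduction.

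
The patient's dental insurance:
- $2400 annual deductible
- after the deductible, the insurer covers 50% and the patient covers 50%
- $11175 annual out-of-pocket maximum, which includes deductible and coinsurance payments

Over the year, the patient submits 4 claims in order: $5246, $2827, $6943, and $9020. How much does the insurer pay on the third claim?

#1 ($5246): $2400 finishes the deductible; $2846 goes to coinsurance; coinsurance $2846 × 50% = $1423. Patient pays $3823; OOP now $3823. Plan pays $5246 − $3823 = $1423.
#2 ($2827): 50% coinsurance on $2827 = $1413.50. Patient pays $1413.50; OOP now $5236.50. Plan pays $2827 − $1413.50 = $1413.50.
#3 ($6943): deductible already satisfied, so patient's share is 50% × $6943 = $3471.50. Patient pays $3471.50; OOP now $8708. Insurer: $6943 − $3471.50 = $3471.50.

$3471.50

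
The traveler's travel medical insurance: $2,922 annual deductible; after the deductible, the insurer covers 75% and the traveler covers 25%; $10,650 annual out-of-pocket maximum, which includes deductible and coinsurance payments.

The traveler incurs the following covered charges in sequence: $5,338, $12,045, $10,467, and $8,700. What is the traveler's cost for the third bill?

$2,616.75

#1 ($5,338): $2,922 to deductible, leaving $2,416; coinsurance $2,416 × 25% = $604. Traveler owes $3,526 (running OOP $3,526).
#2 ($12,045): 25% coinsurance on $12,045 = $3,011.25. Traveler pays $3,011.25; OOP now $6,537.25.
#3 ($10,467): 25% coinsurance on $10,467 = $2,616.75. Traveler pays $2,616.75; OOP now $9,154.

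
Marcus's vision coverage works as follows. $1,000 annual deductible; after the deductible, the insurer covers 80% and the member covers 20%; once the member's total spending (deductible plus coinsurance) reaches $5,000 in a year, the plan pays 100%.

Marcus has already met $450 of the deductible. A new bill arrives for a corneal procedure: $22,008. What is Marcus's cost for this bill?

$450 of the $1,000 deductible is already met, leaving $550.
After the $550 deductible portion, $22,008 − $550 = $21,458 is subject to coinsurance.
Coinsurance: $21,458 × 20% = $4,291.60.
Member responsibility before any cap: $550 + $4,291.60 = $4,841.60.
That would bring total out-of-pocket to $5,291.60, past the $5,000 cap. The member is capped at $5,000 − $450 = $4,550 on this claim.

$4,550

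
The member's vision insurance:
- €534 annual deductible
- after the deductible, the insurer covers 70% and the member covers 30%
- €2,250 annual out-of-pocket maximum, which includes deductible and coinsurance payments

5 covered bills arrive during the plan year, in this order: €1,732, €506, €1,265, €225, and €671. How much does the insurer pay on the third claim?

€885.50

#1 (€1,732): €534 finishes the deductible; €1,198 goes to coinsurance; member's 30% is €359.40. Cost to member: €893.40. OOP to date €893.40. Insurer: €1,732 − €893.40 = €838.60.
#2 (€506): deductible met; 30% of €506 = €151.80. Cost to member: €151.80. OOP to date €1,045.20. Insurer: €506 − €151.80 = €354.20.
#3 (€1,265): deductible met; 30% of €1,265 = €379.50. Member owes €379.50 (running OOP €1,424.70). Insurer: €1,265 − €379.50 = €885.50.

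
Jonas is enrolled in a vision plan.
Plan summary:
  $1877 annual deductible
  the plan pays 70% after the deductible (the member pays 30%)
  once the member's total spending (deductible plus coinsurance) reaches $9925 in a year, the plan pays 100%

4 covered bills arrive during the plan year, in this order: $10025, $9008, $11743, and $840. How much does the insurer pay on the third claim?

$8841.80

Claim 1 ($10025): $1877 finishes the deductible; $8148 goes to coinsurance; 30% of $8148 = $2444.40. Member owes $4321.40 (running OOP $4321.40). Plan pays $10025 − $4321.40 = $5703.60.
Claim 2 ($9008): deductible met; 30% of $9008 = $2702.40. Cost to member: $2702.40. OOP to date $7023.80. Insurer: $9008 − $2702.40 = $6305.60.
Claim 3 ($11743): deductible met; 30% of $11743 = $3522.90. OOP would hit $10546.70 > $9925, so the cap limits the member to $9925 − $7023.80 = $2901.20. Insurer: $11743 − $2901.20 = $8841.80.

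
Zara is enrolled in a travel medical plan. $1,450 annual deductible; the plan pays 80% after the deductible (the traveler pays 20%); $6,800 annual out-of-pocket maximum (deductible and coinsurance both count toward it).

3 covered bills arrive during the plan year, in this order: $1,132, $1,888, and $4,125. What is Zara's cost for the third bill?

$825

Claim 1 ($1,132): fully absorbed by the deductible. Cost to traveler: $1,132. OOP to date $1,132.
Claim 2 ($1,888): $318 finishes the deductible; $1,570 goes to coinsurance; traveler's 20% is $314. Cost to traveler: $632. OOP to date $1,764.
Claim 3 ($4,125): 20% coinsurance on $4,125 = $825. Cost to traveler: $825. OOP to date $2,589.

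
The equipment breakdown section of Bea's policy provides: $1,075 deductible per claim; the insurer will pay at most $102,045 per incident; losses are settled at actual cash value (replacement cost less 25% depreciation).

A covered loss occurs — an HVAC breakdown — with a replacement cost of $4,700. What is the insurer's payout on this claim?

$2,450

Depreciate 25%: the covered value is $4,700 × 0.75 = $3,525.
Subtract the deductible: $3,525 − $1,075 = $2,450.
That's under the $102,045 cap, so the insurer reimburses the full $2,450.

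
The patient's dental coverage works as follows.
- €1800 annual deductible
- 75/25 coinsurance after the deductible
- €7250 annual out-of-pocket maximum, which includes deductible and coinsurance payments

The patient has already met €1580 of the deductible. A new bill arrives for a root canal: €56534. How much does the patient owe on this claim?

€5670

€1580 of the €1800 deductible is already met, leaving €220.
After the €220 deductible portion, €56534 − €220 = €56314 is subject to coinsurance.
25% of €56314 = €14078.50 falls to the patient.
That puts the patient's cost at €220 + €14078.50 = €14298.50 before any cap.
Adding €14298.50 to the €1580 already spent would give €15878.50, which exceeds the €7250 cap; the patient pays just €7250 − €1580 = €5670.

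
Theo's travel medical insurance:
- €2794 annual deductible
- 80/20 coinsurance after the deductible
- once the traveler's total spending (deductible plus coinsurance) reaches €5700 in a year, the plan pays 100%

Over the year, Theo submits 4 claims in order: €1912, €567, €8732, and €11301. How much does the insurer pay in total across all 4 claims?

€16812

Bill 1, €1912: entire amount goes to the deductible. Cost to traveler: €1912. OOP to date €1912. Insurer: €1912 − €1912 = €0.
Bill 2, €567: entire amount goes to the deductible. Traveler pays €567; OOP now €2479. Insurer: €567 − €567 = €0.
Bill 3, €8732: deductible takes €315, €8417 remains; 20% of €8417 = €1683.40. Traveler owes €1998.40 (running OOP €4477.40). Plan pays €8732 − €1998.40 = €6733.60.
Bill 4, €11301: deductible already satisfied, so traveler's share is 20% × €11301 = €2260.20. Adding that to €4477.40 gives €6737.60, past the €5700 cap; traveler pays only €5700 − €4477.40 = €1222.60. Plan pays €11301 − €1222.60 = €10078.40.
Insurer total = bills − traveler's total = €22512 − €5700 = €16812.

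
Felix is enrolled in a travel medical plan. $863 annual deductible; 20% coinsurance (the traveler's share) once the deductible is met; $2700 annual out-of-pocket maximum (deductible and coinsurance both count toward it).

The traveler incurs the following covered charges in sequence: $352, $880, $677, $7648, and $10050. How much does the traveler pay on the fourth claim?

$1529.60

Claim 1 — $352: entire amount goes to the deductible. Traveler pays $352; OOP now $352.
Claim 2 — $880: deductible takes $511, $369 remains; 20% of $369 = $73.80. Traveler owes $584.80 (running OOP $936.80).
Claim 3 — $677: 20% coinsurance on $677 = $135.40. Cost to traveler: $135.40. OOP to date $1072.20.
Claim 4 — $7648: deductible already satisfied, so traveler's share is 20% × $7648 = $1529.60. Traveler pays $1529.60; OOP now $2601.80.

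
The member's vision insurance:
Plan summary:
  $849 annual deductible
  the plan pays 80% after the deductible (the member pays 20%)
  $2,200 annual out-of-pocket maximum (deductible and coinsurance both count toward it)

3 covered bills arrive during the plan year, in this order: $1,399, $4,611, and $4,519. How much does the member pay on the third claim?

Bill 1, $1,399: $849 finishes the deductible; $550 goes to coinsurance; coinsurance $550 × 20% = $110. Member pays $959; OOP now $959.
Bill 2, $4,611: deductible met; 20% of $4,611 = $922.20. Member pays $922.20; OOP now $1,881.20.
Bill 3, $4,519: 20% coinsurance on $4,519 = $903.80. OOP would hit $2,785 > $2,200, so the cap limits the member to $2,200 − $1,881.20 = $318.80.

$318.80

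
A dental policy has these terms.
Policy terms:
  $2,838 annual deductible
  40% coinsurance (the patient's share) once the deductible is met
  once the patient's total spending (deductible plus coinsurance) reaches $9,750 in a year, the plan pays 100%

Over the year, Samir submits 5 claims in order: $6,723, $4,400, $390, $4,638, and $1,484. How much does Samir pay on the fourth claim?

$1,855.20

Claim 1 — $6,723: $2,838 finishes the deductible; $3,885 goes to coinsurance; patient's 40% is $1,554. Patient pays $4,392; OOP now $4,392.
Claim 2 — $4,400: deductible met; 40% of $4,400 = $1,760. Cost to patient: $1,760. OOP to date $6,152.
Claim 3 — $390: deductible already satisfied, so patient's share is 40% × $390 = $156. Patient owes $156 (running OOP $6,308).
Claim 4 — $4,638: 40% coinsurance on $4,638 = $1,855.20. Patient owes $1,855.20 (running OOP $8,163.20).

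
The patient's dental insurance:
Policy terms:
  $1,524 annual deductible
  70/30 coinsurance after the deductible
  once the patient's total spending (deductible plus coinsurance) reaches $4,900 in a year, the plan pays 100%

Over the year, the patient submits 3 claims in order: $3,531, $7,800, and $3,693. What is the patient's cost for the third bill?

Claim 1 — $3,531: $1,524 to deductible, leaving $2,007; coinsurance $2,007 × 30% = $602.10. Cost to patient: $2,126.10. OOP to date $2,126.10.
Claim 2 — $7,800: deductible already satisfied, so patient's share is 30% × $7,800 = $2,340. Cost to patient: $2,340. OOP to date $4,466.10.
Claim 3 — $3,693: 30% coinsurance on $3,693 = $1,107.90. That would push OOP to $5,574, over the $4,900 cap, so patient pays $4,900 − $4,466.10 = $433.90.

$433.90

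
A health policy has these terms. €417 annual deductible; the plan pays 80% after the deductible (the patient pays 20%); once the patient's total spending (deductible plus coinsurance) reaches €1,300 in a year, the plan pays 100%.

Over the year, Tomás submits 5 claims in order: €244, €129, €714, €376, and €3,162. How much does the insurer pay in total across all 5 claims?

€3,366.40

#1 (€244): entire amount goes to the deductible. Patient owes €244 (running OOP €244). Plan pays €244 − €244 = €0.
#2 (€129): fully absorbed by the deductible. Cost to patient: €129. OOP to date €373. Insurer: €129 − €129 = €0.
#3 (€714): €44 to deductible, leaving €670; 20% of €670 = €134. Cost to patient: €178. OOP to date €551. Insurer: €714 − €178 = €536.
#4 (€376): deductible already satisfied, so patient's share is 20% × €376 = €75.20. Patient pays €75.20; OOP now €626.20. Insurer: €376 − €75.20 = €300.80.
#5 (€3,162): 20% coinsurance on €3,162 = €632.40. Patient pays €632.40; OOP now €1,258.60. Plan pays €3,162 − €632.40 = €2,529.60.
Insurer total: €0 + €0 + €536 + €300.80 + €2,529.60 = €3,366.40.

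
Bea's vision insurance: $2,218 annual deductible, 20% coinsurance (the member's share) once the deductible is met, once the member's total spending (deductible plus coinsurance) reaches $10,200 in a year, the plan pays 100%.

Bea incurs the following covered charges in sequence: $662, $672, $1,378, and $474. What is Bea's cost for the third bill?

$982.80

Claim 1 — $662: entire amount goes to the deductible. Member pays $662; OOP now $662.
Claim 2 — $672: all of it applies to the deductible. Cost to member: $672. OOP to date $1,334.
Claim 3 — $1,378: $884 to deductible, leaving $494; member's 20% is $98.80. Cost to member: $982.80. OOP to date $2,316.80.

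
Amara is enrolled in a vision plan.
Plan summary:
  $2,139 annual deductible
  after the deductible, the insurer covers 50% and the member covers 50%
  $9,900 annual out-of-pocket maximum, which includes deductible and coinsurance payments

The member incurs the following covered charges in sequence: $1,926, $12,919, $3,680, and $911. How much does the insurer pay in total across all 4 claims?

#1 ($1,926): all of it applies to the deductible. Cost to member: $1,926. OOP to date $1,926. Insurer: $1,926 − $1,926 = $0.
#2 ($12,919): $213 finishes the deductible; $12,706 goes to coinsurance; coinsurance $12,706 × 50% = $6,353. Cost to member: $6,566. OOP to date $8,492. Plan pays $12,919 − $6,566 = $6,353.
#3 ($3,680): 50% coinsurance on $3,680 = $1,840. OOP would hit $10,332 > $9,900, so the cap limits the member to $9,900 − $8,492 = $1,408. Plan pays $3,680 − $1,408 = $2,272.
#4 ($911): deductible already satisfied, so member's share is 50% × $911 = $455.50. OOP would hit $10,355.50 > $9,900, so the cap limits the member to $9,900 − $9,900 = $0. Insurer: $911 − $0 = $911.
Insurer total: $0 + $6,353 + $2,272 + $911 = $9,536.

$9,536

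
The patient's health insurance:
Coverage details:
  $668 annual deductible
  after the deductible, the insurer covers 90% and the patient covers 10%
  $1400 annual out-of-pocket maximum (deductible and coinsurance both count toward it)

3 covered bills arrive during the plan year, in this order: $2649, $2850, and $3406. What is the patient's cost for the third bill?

Claim 1 ($2649): deductible takes $668, $1981 remains; coinsurance $1981 × 10% = $198.10. Cost to patient: $866.10. OOP to date $866.10.
Claim 2 ($2850): deductible met; 10% of $2850 = $285. Patient owes $285 (running OOP $1151.10).
Claim 3 ($3406): 10% coinsurance on $3406 = $340.60. OOP would hit $1491.70 > $1400, so the cap limits the patient to $1400 − $1151.10 = $248.90.

$248.90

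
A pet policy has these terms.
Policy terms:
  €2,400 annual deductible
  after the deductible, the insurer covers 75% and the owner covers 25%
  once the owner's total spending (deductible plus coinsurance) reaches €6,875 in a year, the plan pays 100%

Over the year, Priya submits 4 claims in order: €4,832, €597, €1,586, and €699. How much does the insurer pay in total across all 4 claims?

€3,985.50

Claim 1 — €4,832: €2,400 finishes the deductible; €2,432 goes to coinsurance; 25% of €2,432 = €608. Owner pays €3,008; OOP now €3,008. Plan pays €4,832 − €3,008 = €1,824.
Claim 2 — €597: 25% coinsurance on €597 = €149.25. Cost to owner: €149.25. OOP to date €3,157.25. Insurer: €597 − €149.25 = €447.75.
Claim 3 — €1,586: 25% coinsurance on €1,586 = €396.50. Owner pays €396.50; OOP now €3,553.75. Insurer: €1,586 − €396.50 = €1,189.50.
Claim 4 — €699: deductible met; 25% of €699 = €174.75. Cost to owner: €174.75. OOP to date €3,728.50. Insurer: €699 − €174.75 = €524.25.
Insurer total: €1,824 + €447.75 + €1,189.50 + €524.25 = €3,985.50.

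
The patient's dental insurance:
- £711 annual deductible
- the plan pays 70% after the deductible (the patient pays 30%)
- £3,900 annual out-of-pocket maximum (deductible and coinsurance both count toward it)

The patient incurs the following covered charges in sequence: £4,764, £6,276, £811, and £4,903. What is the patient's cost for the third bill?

£90.30

Bill 1, £4,764: £711 finishes the deductible; £4,053 goes to coinsurance; patient's 30% is £1,215.90. Cost to patient: £1,926.90. OOP to date £1,926.90.
Bill 2, £6,276: deductible already satisfied, so patient's share is 30% × £6,276 = £1,882.80. Cost to patient: £1,882.80. OOP to date £3,809.70.
Bill 3, £811: 30% coinsurance on £811 = £243.30. Adding that to £3,809.70 gives £4,053, past the £3,900 cap; patient pays only £3,900 − £3,809.70 = £90.30.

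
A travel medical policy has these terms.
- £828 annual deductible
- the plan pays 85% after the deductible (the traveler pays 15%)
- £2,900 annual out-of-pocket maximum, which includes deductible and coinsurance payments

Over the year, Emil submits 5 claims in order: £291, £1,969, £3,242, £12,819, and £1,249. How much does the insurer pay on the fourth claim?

£11,448.10

Claim 1 — £291: all of it applies to the deductible. Cost to traveler: £291. OOP to date £291. Insurer: £291 − £291 = £0.
Claim 2 — £1,969: £537 finishes the deductible; £1,432 goes to coinsurance; 15% of £1,432 = £214.80. Traveler pays £751.80; OOP now £1,042.80. Insurer: £1,969 − £751.80 = £1,217.20.
Claim 3 — £3,242: deductible met; 15% of £3,242 = £486.30. Traveler owes £486.30 (running OOP £1,529.10). Plan pays £3,242 − £486.30 = £2,755.70.
Claim 4 — £12,819: deductible already satisfied, so traveler's share is 15% × £12,819 = £1,922.85. Adding that to £1,529.10 gives £3,451.95, past the £2,900 cap; traveler pays only £2,900 − £1,529.10 = £1,370.90. Insurer: £12,819 − £1,370.90 = £11,448.10.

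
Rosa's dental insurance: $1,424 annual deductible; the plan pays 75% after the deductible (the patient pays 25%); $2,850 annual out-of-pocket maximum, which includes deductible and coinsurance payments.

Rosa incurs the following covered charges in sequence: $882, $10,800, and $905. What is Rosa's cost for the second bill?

#1 ($882): entire amount goes to the deductible. Patient pays $882; OOP now $882.
#2 ($10,800): $542 to deductible, leaving $10,258; coinsurance $10,258 × 25% = $2,564.50. Claim cost before the cap: $542 + $2,564.50 = $3,106.50. That would push OOP to $3,988.50, over the $2,850 cap, so patient pays $2,850 − $882 = $1,968.

$1,968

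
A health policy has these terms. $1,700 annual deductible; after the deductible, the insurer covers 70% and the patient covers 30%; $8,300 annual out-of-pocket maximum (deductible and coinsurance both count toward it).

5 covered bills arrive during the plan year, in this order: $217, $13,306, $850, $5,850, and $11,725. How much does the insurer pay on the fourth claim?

Claim 1 — $217: all of it applies to the deductible. Patient pays $217; OOP now $217. Insurer: $217 − $217 = $0.
Claim 2 — $13,306: deductible takes $1,483, $11,823 remains; coinsurance $11,823 × 30% = $3,546.90. Patient owes $5,029.90 (running OOP $5,246.90). Plan pays $13,306 − $5,029.90 = $8,276.10.
Claim 3 — $850: deductible met; 30% of $850 = $255. Patient owes $255 (running OOP $5,501.90). Insurer: $850 − $255 = $595.
Claim 4 — $5,850: deductible already satisfied, so patient's share is 30% × $5,850 = $1,755. Patient owes $1,755 (running OOP $7,256.90). Plan pays $5,850 − $1,755 = $4,095.

$4,095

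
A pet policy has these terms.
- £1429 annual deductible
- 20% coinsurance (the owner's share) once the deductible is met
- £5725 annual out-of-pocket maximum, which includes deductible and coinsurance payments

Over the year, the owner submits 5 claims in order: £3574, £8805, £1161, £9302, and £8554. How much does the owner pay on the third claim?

#1 (£3574): £1429 finishes the deductible; £2145 goes to coinsurance; coinsurance £2145 × 20% = £429. Owner pays £1858; OOP now £1858.
#2 (£8805): 20% coinsurance on £8805 = £1761. Owner pays £1761; OOP now £3619.
#3 (£1161): deductible met; 20% of £1161 = £232.20. Owner pays £232.20; OOP now £3851.20.

£232.20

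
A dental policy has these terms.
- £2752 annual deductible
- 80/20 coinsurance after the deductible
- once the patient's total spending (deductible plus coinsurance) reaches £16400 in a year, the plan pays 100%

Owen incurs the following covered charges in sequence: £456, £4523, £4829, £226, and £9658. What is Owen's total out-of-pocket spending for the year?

Claim 1 — £456: fully absorbed by the deductible. Patient owes £456 (running OOP £456).
Claim 2 — £4523: £2296 finishes the deductible; £2227 goes to coinsurance; patient's 20% is £445.40. Patient owes £2741.40 (running OOP £3197.40).
Claim 3 — £4829: deductible met; 20% of £4829 = £965.80. Patient pays £965.80; OOP now £4163.20.
Claim 4 — £226: deductible already satisfied, so patient's share is 20% × £226 = £45.20. Patient pays £45.20; OOP now £4208.40.
Claim 5 — £9658: deductible met; 20% of £9658 = £1931.60. Patient pays £1931.60; OOP now £6140.
Summing the patient's payments: £456 + £2741.40 + £965.80 + £45.20 + £1931.60 = £6140.

£6140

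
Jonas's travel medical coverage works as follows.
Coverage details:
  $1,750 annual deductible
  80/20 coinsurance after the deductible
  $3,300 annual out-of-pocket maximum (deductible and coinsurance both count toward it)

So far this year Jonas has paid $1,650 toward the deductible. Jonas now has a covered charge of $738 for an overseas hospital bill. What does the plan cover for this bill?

$510.40

Remaining deductible: $1,750 − $1,650 = $100.
After the $100 deductible portion, $738 − $100 = $638 is subject to coinsurance.
Traveler's 20% share of $638 is $127.60.
Traveler responsibility before any cap: $100 + $127.60 = $227.60.
Year-to-date out-of-pocket becomes $1,650 + $227.60 = $1,877.60, still under the $3,300 maximum, so no cap applies.
The insurer covers the remainder: $738 − $227.60 = $510.40.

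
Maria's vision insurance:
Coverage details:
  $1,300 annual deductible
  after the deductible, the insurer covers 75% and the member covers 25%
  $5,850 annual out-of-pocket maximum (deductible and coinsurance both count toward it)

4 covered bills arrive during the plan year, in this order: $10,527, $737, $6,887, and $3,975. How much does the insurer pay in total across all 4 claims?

$16,276

Claim 1 ($10,527): $1,300 to deductible, leaving $9,227; 25% of $9,227 = $2,306.75. Member pays $3,606.75; OOP now $3,606.75. Insurer: $10,527 − $3,606.75 = $6,920.25.
Claim 2 ($737): 25% coinsurance on $737 = $184.25. Member owes $184.25 (running OOP $3,791). Insurer: $737 − $184.25 = $552.75.
Claim 3 ($6,887): 25% coinsurance on $6,887 = $1,721.75. Member pays $1,721.75; OOP now $5,512.75. Insurer: $6,887 − $1,721.75 = $5,165.25.
Claim 4 ($3,975): 25% coinsurance on $3,975 = $993.75. Adding that to $5,512.75 gives $6,506.50, past the $5,850 cap; member pays only $5,850 − $5,512.75 = $337.25. Insurer: $3,975 − $337.25 = $3,637.75.
Insurer total: $6,920.25 + $552.75 + $5,165.25 + $3,637.75 = $16,276.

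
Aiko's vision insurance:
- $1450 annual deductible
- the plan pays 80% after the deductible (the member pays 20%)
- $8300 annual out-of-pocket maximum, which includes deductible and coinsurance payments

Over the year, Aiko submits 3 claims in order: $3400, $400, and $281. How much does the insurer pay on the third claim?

$224.80

Claim 1 — $3400: $1450 finishes the deductible; $1950 goes to coinsurance; member's 20% is $390. Member owes $1840 (running OOP $1840). Insurer: $3400 − $1840 = $1560.
Claim 2 — $400: deductible already satisfied, so member's share is 20% × $400 = $80. Member pays $80; OOP now $1920. Plan pays $400 − $80 = $320.
Claim 3 — $281: deductible already satisfied, so member's share is 20% × $281 = $56.20. Member owes $56.20 (running OOP $1976.20). Insurer: $281 − $56.20 = $224.80.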